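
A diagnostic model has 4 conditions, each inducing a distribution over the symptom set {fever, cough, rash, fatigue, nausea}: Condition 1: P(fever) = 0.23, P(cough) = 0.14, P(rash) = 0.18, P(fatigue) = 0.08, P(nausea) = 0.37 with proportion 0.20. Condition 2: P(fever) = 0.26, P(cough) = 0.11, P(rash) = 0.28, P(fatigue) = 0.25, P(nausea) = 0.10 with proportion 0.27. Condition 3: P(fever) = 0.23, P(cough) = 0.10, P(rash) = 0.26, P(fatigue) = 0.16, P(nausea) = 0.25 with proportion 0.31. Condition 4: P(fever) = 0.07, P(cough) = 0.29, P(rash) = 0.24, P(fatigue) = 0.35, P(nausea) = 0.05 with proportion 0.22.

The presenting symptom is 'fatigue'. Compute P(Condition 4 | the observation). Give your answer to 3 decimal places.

Posterior ∝ prior × likelihood, so P(k | x) ∝ π_k f_k(x); normalise over all components.
Categorical probabilities:
  f_1 = 0.08
  f_2 = 0.25
  f_3 = 0.16
  f_4 = 0.35
Multiply by the mixture weights:
  π_1·f_1 = 0.20 × 0.08 = 0.016
  π_2·f_2 = 0.27 × 0.25 = 0.0675
  π_3·f_3 = 0.31 × 0.16 = 0.0496
  π_4·f_4 = 0.22 × 0.35 = 0.077
Sum: 0.016 + 0.0675 + 0.0496 + 0.077 = 0.2101
P(Condition 4 | 'fatigue') ≈ 0.366

0.366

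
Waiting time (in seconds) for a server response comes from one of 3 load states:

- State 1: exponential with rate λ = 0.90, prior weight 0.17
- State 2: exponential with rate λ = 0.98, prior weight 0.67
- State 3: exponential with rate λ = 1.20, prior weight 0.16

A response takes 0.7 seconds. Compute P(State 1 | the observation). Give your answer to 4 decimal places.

0.1646

Posterior ∝ prior × likelihood, so P(k | x) ∝ P(Z=k) f_k(x); normalise over all components.
Component likelihoods at x = 0.7 seconds:
  p_1 = 0.90·e^(−0.90·0.7) = 0.90·e^(−0.6300) = 0.479333
  p_2 = 0.98·e^(−0.98·0.7) = 0.98·e^(−0.6860) = 0.493515
  p_3 = 1.20·e^(−1.20·0.7) = 1.20·e^(−0.8400) = 0.518053
Weight by the priors:
  P(Z=1)·p_1 = 0.17 × 0.479333 = 0.0814865
  P(Z=2)·p_2 = 0.67 × 0.493515 = 0.330655
  P(Z=3)·p_3 = 0.16 × 0.518053 = 0.0828884
Marginal: 0.0814865 + 0.330655 + 0.0828884 = 0.49503
So the posterior for State 1 is 0.0814865 / 0.49503 ≈ 0.1646.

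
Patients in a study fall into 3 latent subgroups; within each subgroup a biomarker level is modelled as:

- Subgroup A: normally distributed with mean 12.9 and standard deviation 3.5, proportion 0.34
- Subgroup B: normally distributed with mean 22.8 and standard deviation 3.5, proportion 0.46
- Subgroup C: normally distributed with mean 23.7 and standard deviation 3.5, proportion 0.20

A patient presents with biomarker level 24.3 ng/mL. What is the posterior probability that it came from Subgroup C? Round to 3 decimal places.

Posterior ∝ prior × likelihood, so P(k | x) ∝ P(Z=k) f_k(x); normalise over all components.
Evaluate each component's likelihood at the observed value:
  p_A = (1/(3.5·√(2π)))·exp(−(24.3−12.9)²/(2·3.5²)) = 0.113984·exp(-5.30449) = 0.000566411
  p_B = (1/(3.5·√(2π)))·exp(−(24.3−22.8)²/(2·3.5²)) = 0.113984·exp(-0.09184) = 0.103982
  p_C = (1/(3.5·√(2π)))·exp(−(24.3−23.7)²/(2·3.5²)) = 0.113984·exp(-0.01469) = 0.112321
Unnormalised posteriors:
  P(Z=A)·p_A = 0.34 × 0.000566411 = 0.00019258
  P(Z=B)·p_B = 0.46 × 0.103982 = 0.0478317
  P(Z=C)·p_C = 0.20 × 0.112321 = 0.0224642
Evidence: 0.00019258 + 0.0478317 + 0.0224642 = 0.0704884
P(Subgroup C | x) ≈ 0.319

0.319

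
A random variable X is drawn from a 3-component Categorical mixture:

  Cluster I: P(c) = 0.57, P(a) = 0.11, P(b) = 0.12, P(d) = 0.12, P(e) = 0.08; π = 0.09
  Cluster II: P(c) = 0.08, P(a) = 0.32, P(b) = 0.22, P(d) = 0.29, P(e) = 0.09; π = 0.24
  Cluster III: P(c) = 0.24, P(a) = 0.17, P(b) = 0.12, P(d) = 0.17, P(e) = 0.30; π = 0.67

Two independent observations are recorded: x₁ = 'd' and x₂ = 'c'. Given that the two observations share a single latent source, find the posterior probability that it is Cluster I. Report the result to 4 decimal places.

0.1576

Posterior ∝ prior × likelihood, so P(k | x) ∝ π_k f_k(x); normalise over all components.
Since both observations come from the same component, the likelihood for component k is f_k(x₁)·f_k(x₂).
  p_I = [P(d | comp) = 0.12] × [0.57] = 0.0684
  p_II = [P(d | comp) = 0.29] × [0.08] = 0.0232
  p_III = [P(d | comp) = 0.17] × [0.24] = 0.0408
Prior × likelihood for each component:
  π_I·p_I = 0.09 × 0.0684 = 0.006156
  π_II·p_II = 0.24 × 0.0232 = 0.005568
  π_III·p_III = 0.67 × 0.0408 = 0.027336
Evidence: 0.006156 + 0.005568 + 0.027336 = 0.03906
P(Cluster I | x) ≈ 0.1576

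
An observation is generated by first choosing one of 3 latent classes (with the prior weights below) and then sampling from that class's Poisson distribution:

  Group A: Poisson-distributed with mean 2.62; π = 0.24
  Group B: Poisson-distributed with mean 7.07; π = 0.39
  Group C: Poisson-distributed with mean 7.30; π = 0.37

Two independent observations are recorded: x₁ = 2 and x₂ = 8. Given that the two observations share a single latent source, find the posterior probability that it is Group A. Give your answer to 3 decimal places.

P(component k | x) = π_k·f_k(x) / marginal(x), where marginal(x) = Σ_j π_j·f_j(x).
Since both observations come from the same component, the likelihood for component k is f_k(x₁)·f_k(x₂).
  f_A = [e^(−2.62)·2.62^2/2! = 0.249874] × [0.00400902] = 0.00100175
  f_B = [e^(−7.07)·7.07^2/2! = 0.0212494] × [0.131635] = 0.00279718
  f_C = [e^(−7.30)·7.30^2/2! = 0.0179997] × [0.135118] = 0.00243208
Weight by the priors:
  π_A·f_A = 0.24 × 0.00100175 = 0.00024042
  π_B·f_B = 0.39 × 0.00279718 = 0.0010909
  π_C·f_C = 0.37 × 0.00243208 = 0.000899871
Sum: 0.00024042 + 0.0010909 + 0.000899871 = 0.00223119
P(Group A | x₁, x₂) = 0.00024042 / 0.00223119 ≈ 0.108

0.108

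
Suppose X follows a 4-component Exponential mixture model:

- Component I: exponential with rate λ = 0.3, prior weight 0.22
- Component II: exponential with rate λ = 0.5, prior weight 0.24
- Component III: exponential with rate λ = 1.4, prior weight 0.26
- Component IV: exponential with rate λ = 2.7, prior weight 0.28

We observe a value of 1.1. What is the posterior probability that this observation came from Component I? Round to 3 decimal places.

0.203

Posterior ∝ prior × likelihood, so P(k | x) ∝ π_k f_k(x); normalise over all components.
Component likelihoods at x = 1.1:
  f_I = 0.215677
  f_II = 0.288475
  f_III = 0.300134
  f_IV = 0.138519
Weight by the priors:
  π_I·f_I = 0.22 × 0.215677 = 0.047449
  π_II·f_II = 0.24 × 0.288475 = 0.069234
  π_III·f_III = 0.26 × 0.300134 = 0.0780347
  π_IV·f_IV = 0.28 × 0.138519 = 0.0387853
Sum: 0.047449 + 0.069234 + 0.0780347 + 0.0387853 = 0.233503
Responsibility of Component I: 0.047449 / 0.233503 ≈ 0.203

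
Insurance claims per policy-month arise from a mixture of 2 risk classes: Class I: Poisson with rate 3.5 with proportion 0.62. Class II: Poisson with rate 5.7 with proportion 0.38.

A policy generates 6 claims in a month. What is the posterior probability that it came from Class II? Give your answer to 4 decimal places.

P(component k | x) = π_k·f_k(x) / marginal(x), where marginal(x) = Σ_j π_j·f_j(x).
Component likelihoods at x = 6 claims:
  p_I = e^(−3.5)·3.5^6/6! = 0.0770983
  p_II = e^(−5.7)·5.7^6/6! = 0.159382
Multiply by the mixture weights:
  π_I·p_I = 0.62 × 0.0770983 = 0.047801
  π_II·p_II = 0.38 × 0.159382 = 0.060565
Marginal: 0.047801 + 0.060565 = 0.108366
P(Class II | 6 claims) ≈ 0.5589

0.5589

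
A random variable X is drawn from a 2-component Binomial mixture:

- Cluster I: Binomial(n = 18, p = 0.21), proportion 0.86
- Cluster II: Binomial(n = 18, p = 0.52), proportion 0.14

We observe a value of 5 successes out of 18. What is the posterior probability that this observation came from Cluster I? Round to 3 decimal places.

0.977

The responsibility of component k is P(Z=k) f_k(x) divided by Σ_j P(Z=j) f_j(x).
Component likelihoods at x = 5 successes out of 18:
  L_I = C(18,5)·0.21^5·0.79^13 = 8568·0.00040841·0.0466823 = 0.163353
  L_II = C(18,5)·0.52^5·0.48^13 = 8568·0.0380204·7.18019e-05 = 0.0233901
Unnormalised posteriors:
  P(Z=I)·L_I = 0.86 × 0.163353 = 0.140484
  P(Z=II)·L_II = 0.14 × 0.0233901 = 0.00327462
Marginal: 0.140484 + 0.00327462 = 0.143759
P(Cluster I | data) ≈ 0.977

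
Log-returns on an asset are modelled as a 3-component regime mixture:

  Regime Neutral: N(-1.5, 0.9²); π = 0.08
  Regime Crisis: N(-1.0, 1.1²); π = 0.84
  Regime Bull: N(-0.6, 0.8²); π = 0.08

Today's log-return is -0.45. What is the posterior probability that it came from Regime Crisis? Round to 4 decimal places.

0.8247

The responsibility of component k is π_k f_k(x) divided by Σ_j π_j f_j(x).
Component likelihoods at x = -0.45:
  L_Neutral = 0.224443
  L_Crisis = 0.320059
  L_Bull = 0.489989
Unnormalised posteriors:
  π_Neutral·L_Neutral = 0.08 × 0.224443 = 0.0179554
  π_Crisis·L_Crisis = 0.84 × 0.320059 = 0.26885
  π_Bull·L_Bull = 0.08 × 0.489989 = 0.0391991
Normaliser: 0.0179554 + 0.26885 + 0.0391991 = 0.326004
So the posterior for Regime Crisis is 0.26885 / 0.326004 ≈ 0.8247.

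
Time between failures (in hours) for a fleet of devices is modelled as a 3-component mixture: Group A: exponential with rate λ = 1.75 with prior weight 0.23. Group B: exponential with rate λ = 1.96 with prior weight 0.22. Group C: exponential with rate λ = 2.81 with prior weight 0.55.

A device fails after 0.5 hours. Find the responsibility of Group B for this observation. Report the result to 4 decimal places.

P(component k | x) = P(Z=k)·f_k(x) / marginal(x), where marginal(x) = Σ_j P(Z=j)·f_j(x).
Evaluate each component's likelihood at the observed value:
  L_A = 1.75·e^(−1.75·0.5) = 1.75·e^(−0.8750) = 0.729509
  L_B = 1.96·e^(−1.96·0.5) = 1.96·e^(−0.9800) = 0.73561
  L_C = 2.81·e^(−2.81·0.5) = 2.81·e^(−1.4050) = 0.689481
Multiply by the mixture weights:
  P(Z=A)·L_A = 0.23 × 0.729509 = 0.167787
  P(Z=B)·L_B = 0.22 × 0.73561 = 0.161834
  P(Z=C)·L_C = 0.55 × 0.689481 = 0.379215
Marginal: 0.167787 + 0.161834 + 0.379215 = 0.708836
P(Group B | 0.5 hours) = 0.161834 / 0.708836 ≈ 0.2283

0.2283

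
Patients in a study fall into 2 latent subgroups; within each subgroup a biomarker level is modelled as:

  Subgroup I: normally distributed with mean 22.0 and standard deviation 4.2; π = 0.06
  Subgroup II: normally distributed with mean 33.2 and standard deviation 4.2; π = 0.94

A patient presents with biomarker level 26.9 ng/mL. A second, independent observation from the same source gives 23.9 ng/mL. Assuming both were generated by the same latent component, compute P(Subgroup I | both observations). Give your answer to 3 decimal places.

By Bayes' theorem, P(k | x) = π_k f_k(x) / Σ_j π_j f_j(x).
Since both observations come from the same component, the likelihood for component k is f_k(x₁)·f_k(x₂).
  p_I = [0.0480949] × [0.0857476] = 0.00412402
  p_II = [0.0308375] × [0.00818417] = 0.000252379
Prior × likelihood for each component:
  π_I·p_I = 0.06 × 0.00412402 = 0.000247441
  π_II·p_II = 0.94 × 0.000252379 = 0.000237237
Denominator: 0.000247441 + 0.000237237 = 0.000484678
P(Subgroup I | x) = 0.000247441 / 0.000484678 ≈ 0.511

0.511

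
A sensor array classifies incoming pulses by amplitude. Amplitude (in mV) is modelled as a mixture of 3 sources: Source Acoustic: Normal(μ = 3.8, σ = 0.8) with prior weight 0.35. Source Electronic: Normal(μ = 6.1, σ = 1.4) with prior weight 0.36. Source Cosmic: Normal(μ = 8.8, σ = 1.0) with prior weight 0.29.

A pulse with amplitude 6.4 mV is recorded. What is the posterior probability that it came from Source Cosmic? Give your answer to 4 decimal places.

By Bayes' theorem, P(k | x) = π_k f_k(x) / Σ_j π_j f_j(x).
Evaluate each component's likelihood at the observed value:
  p_Acoustic = (1/(0.8·√(2π)))·exp(−(6.4−3.8)²/(2·0.8²)) = 0.498678·exp(-5.28125) = 0.00253631
  p_Electronic = (1/(1.4·√(2π)))·exp(−(6.4−6.1)²/(2·1.4²)) = 0.284959·exp(-0.02296) = 0.278491
  p_Cosmic = (1/(1.0·√(2π)))·exp(−(6.4−8.8)²/(2·1.0²)) = 0.398942·exp(-2.88000) = 0.0223945
Prior × likelihood for each component:
  π_Acoustic·p_Acoustic = 0.35 × 0.00253631 = 0.000887709
  π_Electronic·p_Electronic = 0.36 × 0.278491 = 0.100257
  π_Cosmic·p_Cosmic = 0.29 × 0.0223945 = 0.00649441
Denominator: 0.000887709 + 0.100257 + 0.00649441 = 0.107639
Responsibility of Source Cosmic: 0.00649441 / 0.107639 ≈ 0.0603

0.0603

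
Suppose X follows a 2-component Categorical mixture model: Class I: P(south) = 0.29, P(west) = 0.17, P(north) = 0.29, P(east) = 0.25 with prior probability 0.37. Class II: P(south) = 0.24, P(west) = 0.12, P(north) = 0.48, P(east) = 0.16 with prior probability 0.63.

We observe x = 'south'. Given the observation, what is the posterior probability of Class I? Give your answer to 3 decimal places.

0.415

Apply Bayes' rule: the posterior for each component is proportional to its prior times its likelihood at x.
Component likelihoods at x = 'south':
  L_I = P(south | comp) = 0.29
  L_II = P(south | comp) = 0.24
Prior × likelihood for each component:
  π_I·L_I = 0.37 × 0.29 = 0.1073
  π_II·L_II = 0.63 × 0.24 = 0.1512
Sum: 0.1073 + 0.1512 = 0.2585
So the posterior for Class I is 0.1073 / 0.2585 ≈ 0.415.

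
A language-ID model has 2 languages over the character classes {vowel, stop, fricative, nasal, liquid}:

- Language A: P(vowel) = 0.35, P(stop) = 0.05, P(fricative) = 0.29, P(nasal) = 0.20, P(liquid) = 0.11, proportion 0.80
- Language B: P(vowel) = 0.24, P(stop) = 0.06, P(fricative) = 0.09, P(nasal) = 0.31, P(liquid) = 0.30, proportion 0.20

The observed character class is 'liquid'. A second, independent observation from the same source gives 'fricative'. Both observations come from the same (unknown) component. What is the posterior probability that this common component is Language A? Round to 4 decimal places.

0.8254

Apply Bayes' rule: the posterior for each component is proportional to its prior times its likelihood at x.
Since both observations come from the same component, the likelihood for component k is f_k(x₁)·f_k(x₂).
  f_A = [0.11] × [0.29] = 0.0319
  f_B = [0.3] × [0.09] = 0.027
Unnormalised posteriors:
  π_A·f_A = 0.80 × 0.0319 = 0.02552
  π_B·f_B = 0.20 × 0.027 = 0.0054
Denominator: 0.02552 + 0.0054 = 0.03092
So the posterior for Language A is 0.02552 / 0.03092 ≈ 0.8254.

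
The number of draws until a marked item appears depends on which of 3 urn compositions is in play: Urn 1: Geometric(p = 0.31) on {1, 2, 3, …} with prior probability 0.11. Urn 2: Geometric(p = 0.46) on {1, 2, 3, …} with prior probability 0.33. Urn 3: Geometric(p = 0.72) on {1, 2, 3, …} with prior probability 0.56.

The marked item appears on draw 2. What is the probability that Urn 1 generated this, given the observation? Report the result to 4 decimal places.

0.1077

The responsibility of component k is P(Z=k) f_k(x) divided by Σ_j P(Z=j) f_j(x).
Geometric probabilities:
  f_1 = 0.2139
  f_2 = 0.2484
  f_3 = 0.2016
Prior × likelihood for each component:
  P(Z=1)·f_1 = 0.11 × 0.2139 = 0.023529
  P(Z=2)·f_2 = 0.33 × 0.2484 = 0.081972
  P(Z=3)·f_3 = 0.56 × 0.2016 = 0.112896
Normaliser: 0.023529 + 0.081972 + 0.112896 = 0.218397
P(Urn 1 | the observation) ≈ 0.1077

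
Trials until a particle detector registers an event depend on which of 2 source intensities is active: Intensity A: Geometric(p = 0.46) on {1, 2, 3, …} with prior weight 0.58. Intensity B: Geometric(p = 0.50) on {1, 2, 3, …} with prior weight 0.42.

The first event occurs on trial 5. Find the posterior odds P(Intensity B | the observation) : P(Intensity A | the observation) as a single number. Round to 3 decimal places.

Since P(k|x) ∝ π_k f_k(x), the posterior odds are π_i f_i(x) / (π_j f_j(x)).
Evaluate each component's likelihood at the observed value:
  p_A = 0.46·(1−0.46)^4 = 0.46·0.0850306 = 0.0391141
  p_B = 0.50·(1−0.50)^4 = 0.50·0.0625 = 0.03125
Odds = (0.42/0.58) × (0.03125/0.0391141) = 0.724138 × 0.798945 ≈ 0.579

0.579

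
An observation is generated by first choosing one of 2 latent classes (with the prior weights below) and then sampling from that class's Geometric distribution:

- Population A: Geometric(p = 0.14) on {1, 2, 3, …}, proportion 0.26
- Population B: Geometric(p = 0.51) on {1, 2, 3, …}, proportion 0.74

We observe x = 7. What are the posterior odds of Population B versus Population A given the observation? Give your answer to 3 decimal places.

Posterior odds = (P(Z=i) f_i(x)) / (P(Z=j) f_j(x)); the normalising sum cancels.
Geometric probabilities:
  L_A = 0.14·(1−0.14)^6 = 0.14·0.404567 = 0.0566394
  L_B = 0.51·(1−0.51)^6 = 0.51·0.0138413 = 0.00705906
0.0052237 / 0.0147262 ≈ 0.355

0.355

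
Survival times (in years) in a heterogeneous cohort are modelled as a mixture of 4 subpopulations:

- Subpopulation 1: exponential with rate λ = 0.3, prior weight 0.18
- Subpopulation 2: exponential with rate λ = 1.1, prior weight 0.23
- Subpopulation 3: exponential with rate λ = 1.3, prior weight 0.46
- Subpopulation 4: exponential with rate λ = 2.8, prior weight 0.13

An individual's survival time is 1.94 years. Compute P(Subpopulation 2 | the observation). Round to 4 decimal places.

By Bayes' theorem, P(k | x) = w_k f_k(x) / Σ_j w_j f_j(x).
Evaluate each component's likelihood at the observed value:
  p_1 = 0.3·e^(−0.3·1.94) = 0.3·e^(−0.5820) = 0.167634
  p_2 = 1.1·e^(−1.1·1.94) = 1.1·e^(−2.1340) = 0.130199
  p_3 = 1.3·e^(−1.3·1.94) = 1.3·e^(−2.5220) = 0.104389
  p_4 = 2.8·e^(−2.8·1.94) = 2.8·e^(−5.4320) = 0.0122481
Unnormalised posteriors:
  w_1·p_1 = 0.18 × 0.167634 = 0.0301741
  w_2·p_2 = 0.23 × 0.130199 = 0.0299458
  w_3·p_3 = 0.46 × 0.104389 = 0.0480187
  w_4·p_4 = 0.13 × 0.0122481 = 0.00159226
Normaliser: 0.0301741 + 0.0299458 + 0.0480187 + 0.00159226 = 0.109731
P(Subpopulation 2 | data) ≈ 0.2729

0.2729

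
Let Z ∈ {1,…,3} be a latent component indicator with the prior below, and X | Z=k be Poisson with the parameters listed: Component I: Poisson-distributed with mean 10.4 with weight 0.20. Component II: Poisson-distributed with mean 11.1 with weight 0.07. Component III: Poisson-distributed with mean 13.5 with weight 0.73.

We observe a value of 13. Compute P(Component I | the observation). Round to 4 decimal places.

0.1590

The responsibility of component k is w_k f_k(x) divided by Σ_j w_j f_j(x).
Poisson probabilities:
  p_I = e^(−10.4)·10.4^13/13! = 0.0813749
  p_II = e^(−11.1)·11.1^13/13! = 0.0942431
  p_III = e^(−13.5)·13.5^13/13! = 0.108914
Unnormalised posteriors:
  w_I·p_I = 0.20 × 0.0813749 = 0.016275
  w_II·p_II = 0.07 × 0.0942431 = 0.00659702
  w_III·p_III = 0.73 × 0.108914 = 0.0795071
Evidence: 0.016275 + 0.00659702 + 0.0795071 = 0.102379
Responsibility of Component I: 0.016275 / 0.102379 ≈ 0.1590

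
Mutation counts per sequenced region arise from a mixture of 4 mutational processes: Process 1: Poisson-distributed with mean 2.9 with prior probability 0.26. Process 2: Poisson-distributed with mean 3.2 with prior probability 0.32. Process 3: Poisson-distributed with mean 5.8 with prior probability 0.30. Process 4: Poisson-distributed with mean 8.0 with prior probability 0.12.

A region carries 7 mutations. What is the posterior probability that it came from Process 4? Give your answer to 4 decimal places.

0.2382

By Bayes' theorem, P(k | x) = π_k f_k(x) / Σ_j π_j f_j(x).
Evaluate each component's likelihood at the observed value:
  p_1 = e^(−2.9)·2.9^7/7! = 0.0188322
  p_2 = e^(−3.2)·3.2^7/7! = 0.0277893
  p_3 = e^(−5.8)·5.8^7/7! = 0.132635
  p_4 = e^(−8.0)·8.0^7/7! = 0.139587
Prior × likelihood for each component:
  π_1·p_1 = 0.26 × 0.0188322 = 0.00489638
  π_2·p_2 = 0.32 × 0.0277893 = 0.00889256
  π_3·p_3 = 0.30 × 0.132635 = 0.0397904
  π_4·p_4 = 0.12 × 0.139587 = 0.0167504
Evidence: 0.00489638 + 0.00889256 + 0.0397904 + 0.0167504 = 0.0703298
So the posterior for Process 4 is 0.0167504 / 0.0703298 ≈ 0.2382.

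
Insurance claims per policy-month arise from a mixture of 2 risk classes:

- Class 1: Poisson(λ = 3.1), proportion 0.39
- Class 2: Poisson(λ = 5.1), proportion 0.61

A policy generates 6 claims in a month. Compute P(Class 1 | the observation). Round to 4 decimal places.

Apply Bayes' rule: the posterior for each component is proportional to its prior times its likelihood at x.
Evaluate each component's likelihood at the observed value:
  f_1 = e^(−3.1)·3.1^6/6! = 0.0555296
  f_2 = e^(−5.1)·5.1^6/6! = 0.149
Multiply by the mixture weights:
  π_1·f_1 = 0.39 × 0.0555296 = 0.0216566
  π_2·f_2 = 0.61 × 0.149 = 0.0908901
Evidence: 0.0216566 + 0.0908901 = 0.112547
So the posterior for Class 1 is 0.0216566 / 0.112547 ≈ 0.1924.

0.1924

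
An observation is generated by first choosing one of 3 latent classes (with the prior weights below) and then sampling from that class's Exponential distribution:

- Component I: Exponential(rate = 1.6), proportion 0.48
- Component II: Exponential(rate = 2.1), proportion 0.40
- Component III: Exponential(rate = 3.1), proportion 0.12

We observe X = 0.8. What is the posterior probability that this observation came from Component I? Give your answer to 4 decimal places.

Posterior ∝ prior × likelihood, so P(k | x) ∝ π_k f_k(x); normalise over all components.
Exponential densities:
  p_I = 1.6·e^(−1.6·0.8) = 1.6·e^(−1.2800) = 0.44486
  p_II = 2.1·e^(−2.1·0.8) = 2.1·e^(−1.6800) = 0.391385
  p_III = 3.1·e^(−3.1·0.8) = 3.1·e^(−2.4800) = 0.259604
Multiply by the mixture weights:
  π_I·p_I = 0.48 × 0.44486 = 0.213533
  π_II·p_II = 0.40 × 0.391385 = 0.156554
  π_III·p_III = 0.12 × 0.259604 = 0.0311525
Denominator: 0.213533 + 0.156554 + 0.0311525 = 0.401239
Responsibility of Component I: 0.213533 / 0.401239 ≈ 0.5322

0.5322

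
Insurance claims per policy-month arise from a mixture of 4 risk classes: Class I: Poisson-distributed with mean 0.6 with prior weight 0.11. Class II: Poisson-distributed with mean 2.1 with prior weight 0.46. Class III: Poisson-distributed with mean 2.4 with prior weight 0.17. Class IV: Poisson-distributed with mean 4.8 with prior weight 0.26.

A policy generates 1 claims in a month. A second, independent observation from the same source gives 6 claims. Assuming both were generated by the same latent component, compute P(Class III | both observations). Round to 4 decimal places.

0.2198

Posterior ∝ prior × likelihood, so P(k | x) ∝ π_k f_k(x); normalise over all components.
Since both observations come from the same component, the likelihood for component k is f_k(x₁)·f_k(x₂).
  f_I = [e^(−0.6)·0.6^1/1! = 0.329287] × [3.5563e-05] = 1.17104e-05
  f_II = [e^(−2.1)·2.1^1/1! = 0.257158] × [0.014587] = 0.00375116
  f_III = [e^(−2.4)·2.4^1/1! = 0.217723] × [0.0240784] = 0.00524243
  f_IV = [e^(−4.8)·4.8^1/1! = 0.0395028] × [0.139798] = 0.00552242
Unnormalised posteriors:
  π_I·f_I = 0.11 × 1.17104e-05 = 1.28815e-06
  π_II·f_II = 0.46 × 0.00375116 = 0.00172553
  π_III·f_III = 0.17 × 0.00524243 = 0.000891213
  π_IV·f_IV = 0.26 × 0.00552242 = 0.00143583
Normaliser: 1.28815e-06 + 0.00172553 + 0.000891213 + 0.00143583 = 0.00405386
P(Class III | x) = 0.000891213 / 0.00405386 ≈ 0.2198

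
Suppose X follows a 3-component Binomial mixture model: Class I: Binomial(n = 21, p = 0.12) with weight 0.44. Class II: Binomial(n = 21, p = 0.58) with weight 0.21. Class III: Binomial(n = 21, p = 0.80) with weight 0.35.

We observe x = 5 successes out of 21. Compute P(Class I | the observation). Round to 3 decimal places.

0.991

By Bayes' theorem, P(k | x) = P(Z=k) f_k(x) / Σ_j P(Z=j) f_j(x).
Binomial probabilities:
  L_I = C(21,5)·0.12^5·0.88^16 = 20349·2.48832e-05·0.129337 = 0.0654896
  L_II = C(21,5)·0.58^5·0.42^16 = 20349·0.0656357·9.37537e-07 = 0.00125219
  L_III = C(21,5)·0.80^5·0.20^16 = 20349·0.32768·6.5536e-12 = 4.36991e-08
Prior × likelihood for each component:
  P(Z=I)·L_I = 0.44 × 0.0654896 = 0.0288154
  P(Z=II)·L_II = 0.21 × 0.00125219 = 0.000262961
  P(Z=III)·L_III = 0.35 × 4.36991e-08 = 1.52947e-08
Normaliser: 0.0288154 + 0.000262961 + 1.52947e-08 = 0.0290784
P(Class I | data) = 0.0288154 / 0.0290784 ≈ 0.991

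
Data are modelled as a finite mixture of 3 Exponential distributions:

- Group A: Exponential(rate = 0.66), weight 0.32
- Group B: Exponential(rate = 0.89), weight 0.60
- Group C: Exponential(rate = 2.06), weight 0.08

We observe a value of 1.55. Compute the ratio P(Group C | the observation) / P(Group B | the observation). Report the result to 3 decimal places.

Posterior odds = (π_i f_i(x)) / (π_j f_j(x)); the normalising sum cancels.
Component likelihoods at x = 1.55:
  L_A = 0.66·e^(−0.66·1.55) = 0.66·e^(−1.0230) = 0.23728
  L_B = 0.89·e^(−0.89·1.55) = 0.89·e^(−1.3795) = 0.224017
  L_C = 2.06·e^(−2.06·1.55) = 2.06·e^(−3.1930) = 0.08456
0.0067648 / 0.13441 ≈ 0.050

0.050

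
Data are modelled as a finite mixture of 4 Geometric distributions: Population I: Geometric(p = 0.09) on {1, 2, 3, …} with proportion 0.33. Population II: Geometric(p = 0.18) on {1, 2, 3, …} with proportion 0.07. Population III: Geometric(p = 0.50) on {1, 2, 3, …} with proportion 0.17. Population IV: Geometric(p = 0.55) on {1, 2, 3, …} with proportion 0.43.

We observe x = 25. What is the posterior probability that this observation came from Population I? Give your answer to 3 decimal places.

0.966

By Bayes' theorem, P(k | x) = w_k f_k(x) / Σ_j w_j f_j(x).
Evaluate each component's likelihood at the observed value:
  p_I = 0.09·(1−0.09)^24 = 0.09·0.10399 = 0.00935914
  p_II = 0.18·(1−0.18)^24 = 0.18·0.00854147 = 0.00153746
  p_III = 0.50·(1−0.50)^24 = 0.50·5.96046e-08 = 2.98023e-08
  p_IV = 0.55·(1−0.55)^24 = 0.55·4.75445e-09 = 2.61495e-09
Unnormalised posteriors:
  w_I·p_I = 0.33 × 0.00935914 = 0.00308852
  w_II·p_II = 0.07 × 0.00153746 = 0.000107622
  w_III·p_III = 0.17 × 2.98023e-08 = 5.06639e-09
  w_IV·p_IV = 0.43 × 2.61495e-09 = 1.12443e-09
Sum: 0.00308852 + 0.000107622 + 5.06639e-09 + 1.12443e-09 = 0.00319614
Responsibility of Population I: 0.00308852 / 0.00319614 ≈ 0.966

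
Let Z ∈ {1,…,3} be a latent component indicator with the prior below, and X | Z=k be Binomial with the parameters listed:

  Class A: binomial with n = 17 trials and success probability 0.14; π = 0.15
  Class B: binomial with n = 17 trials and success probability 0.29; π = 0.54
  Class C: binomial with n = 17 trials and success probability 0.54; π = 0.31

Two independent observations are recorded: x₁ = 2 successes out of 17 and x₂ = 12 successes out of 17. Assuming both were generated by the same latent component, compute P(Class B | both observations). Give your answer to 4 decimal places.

0.6298

Apply Bayes' rule: the posterior for each component is proportional to its prior times its likelihood at x.
Since both observations come from the same component, the likelihood for component k is f_k(x₁)·f_k(x₂).
  f_A = [0.277506] × [1.65036e-07] = 4.57984e-08
  f_B = [0.0671754] × [0.000395019] = 2.65356e-05
  f_C = [0.000346493] × [0.0783546] = 2.71493e-05
Unnormalised posteriors:
  w_A·f_A = 0.15 × 4.57984e-08 = 6.86977e-09
  w_B·f_B = 0.54 × 2.65356e-05 = 1.43292e-05
  w_C·f_C = 0.31 × 2.71493e-05 = 8.41628e-06
Normaliser: 6.86977e-09 + 1.43292e-05 + 8.41628e-06 = 2.27523e-05
Responsibility of Class B: 1.43292e-05 / 2.27523e-05 ≈ 0.6298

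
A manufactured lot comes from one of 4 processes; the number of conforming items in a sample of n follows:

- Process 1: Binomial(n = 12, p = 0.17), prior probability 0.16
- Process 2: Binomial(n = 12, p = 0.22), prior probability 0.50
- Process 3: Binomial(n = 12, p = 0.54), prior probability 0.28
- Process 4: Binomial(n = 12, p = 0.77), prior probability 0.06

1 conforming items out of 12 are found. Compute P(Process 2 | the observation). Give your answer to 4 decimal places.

By Bayes' theorem, P(k | x) = P(Z=k) f_k(x) / Σ_j P(Z=j) f_j(x).
Component likelihoods at x = 1 conforming items out of 12:
  p_1 = 0.262718
  p_2 = 0.17165
  p_3 = 0.00126448
  p_4 = 8.80396e-07
Weight by the priors:
  P(Z=1)·p_1 = 0.16 × 0.262718 = 0.0420348
  P(Z=2)·p_2 = 0.50 × 0.17165 = 0.0858251
  P(Z=3)·p_3 = 0.28 × 0.00126448 = 0.000354054
  P(Z=4)·p_4 = 0.06 × 8.80396e-07 = 5.28238e-08
Sum: 0.0420348 + 0.0858251 + 0.000354054 + 5.28238e-08 = 0.128214
Responsibility of Process 2: 0.0858251 / 0.128214 ≈ 0.6694

0.6694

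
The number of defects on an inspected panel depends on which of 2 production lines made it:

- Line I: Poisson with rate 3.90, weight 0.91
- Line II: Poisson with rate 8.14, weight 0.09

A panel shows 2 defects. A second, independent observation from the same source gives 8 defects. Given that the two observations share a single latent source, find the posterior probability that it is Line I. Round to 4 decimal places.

0.9688

The responsibility of component k is π_k f_k(x) divided by Σ_j π_j f_j(x).
Since both observations come from the same component, the likelihood for component k is f_k(x₁)·f_k(x₂).
  L_I = [0.15394] × [0.0268688] = 0.00413617
  L_II = [0.00966188] × [0.139418] = 0.00134704
Unnormalised posteriors:
  π_I·L_I = 0.91 × 0.00413617 = 0.00376392
  π_II·L_II = 0.09 × 0.00134704 = 0.000121233
Evidence: 0.00376392 + 0.000121233 = 0.00388515
P(Line I | data) = 0.00376392 / 0.00388515 ≈ 0.9688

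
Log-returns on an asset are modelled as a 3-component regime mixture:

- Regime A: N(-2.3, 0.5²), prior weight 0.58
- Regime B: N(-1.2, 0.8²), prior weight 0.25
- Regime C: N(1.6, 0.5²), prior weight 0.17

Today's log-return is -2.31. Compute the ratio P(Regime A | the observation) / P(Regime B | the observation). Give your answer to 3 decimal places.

9.718

Since P(k|x) ∝ w_k f_k(x), the posterior odds are w_i f_i(x) / (w_j f_j(x)).
Normal densities:
  f_A = 0.797725
  f_B = 0.190449
  f_C = 4.19629e-14
Posterior odds = (w_A·f_A) / (w_B·f_B) = (0.58·0.797725) / (0.25·0.190449) = 0.46268 / 0.0476121 ≈ 9.718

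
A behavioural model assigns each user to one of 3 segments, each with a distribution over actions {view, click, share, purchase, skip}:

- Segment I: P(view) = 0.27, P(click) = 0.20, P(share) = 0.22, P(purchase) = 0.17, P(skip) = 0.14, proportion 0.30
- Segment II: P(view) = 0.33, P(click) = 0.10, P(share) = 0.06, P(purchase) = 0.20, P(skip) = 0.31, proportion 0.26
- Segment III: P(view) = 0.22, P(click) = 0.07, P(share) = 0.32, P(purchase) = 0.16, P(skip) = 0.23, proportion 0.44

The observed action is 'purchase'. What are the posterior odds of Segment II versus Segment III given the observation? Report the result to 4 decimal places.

The posterior odds equal the prior odds times the likelihood ratio: (π_i/π_j)·(f_i(x)/f_j(x)).
Categorical probabilities:
  f_I = P(purchase | comp) = 0.17
  f_II = P(purchase | comp) = 0.20
  f_III = P(purchase | comp) = 0.16
Posterior odds = (π_II·f_II) / (π_III·f_III) = (0.26·0.2) / (0.44·0.16) = 0.052 / 0.0704 ≈ 0.7386

0.7386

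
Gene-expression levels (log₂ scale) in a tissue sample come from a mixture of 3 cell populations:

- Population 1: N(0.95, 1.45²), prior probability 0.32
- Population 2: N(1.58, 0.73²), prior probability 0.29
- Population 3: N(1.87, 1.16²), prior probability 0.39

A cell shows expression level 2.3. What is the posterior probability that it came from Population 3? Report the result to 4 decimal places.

P(component k | x) = π_k·f_k(x) / marginal(x), where marginal(x) = Σ_j π_j·f_j(x).
Normal densities:
  p_1 = (1/(1.45·√(2π)))·exp(−(2.3−0.95)²/(2·1.45²)) = 0.275133·exp(-0.43341) = 0.178367
  p_2 = (1/(0.73·√(2π)))·exp(−(2.3−1.58)²/(2·0.73²)) = 0.546496·exp(-0.48640) = 0.336007
  p_3 = (1/(1.16·√(2π)))·exp(−(2.3−1.87)²/(2·1.16²)) = 0.343916·exp(-0.06871) = 0.32108
Weight by the priors:
  π_1·p_1 = 0.32 × 0.178367 = 0.0570773
  π_2·p_2 = 0.29 × 0.336007 = 0.0974421
  π_3·p_3 = 0.39 × 0.32108 = 0.125221
Normaliser: 0.0570773 + 0.0974421 + 0.125221 = 0.279741
P(Population 3 | the observation) ≈ 0.4476

0.4476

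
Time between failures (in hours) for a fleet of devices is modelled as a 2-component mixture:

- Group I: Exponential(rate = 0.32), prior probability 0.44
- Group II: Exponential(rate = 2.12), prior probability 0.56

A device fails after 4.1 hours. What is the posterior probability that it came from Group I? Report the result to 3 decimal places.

The responsibility of component k is π_k f_k(x) divided by Σ_j π_j f_j(x).
Evaluate each component's likelihood at the observed value:
  p_I = 0.32·e^(−0.32·4.1) = 0.32·e^(−1.3120) = 0.0861699
  p_II = 2.12·e^(−2.12·4.1) = 2.12·e^(−8.6920) = 0.000355999
Prior × likelihood for each component:
  π_I·p_I = 0.44 × 0.0861699 = 0.0379148
  π_II·p_II = 0.56 × 0.000355999 = 0.000199359
Evidence: 0.0379148 + 0.000199359 = 0.0381141
P(Group I | data) ≈ 0.995

0.995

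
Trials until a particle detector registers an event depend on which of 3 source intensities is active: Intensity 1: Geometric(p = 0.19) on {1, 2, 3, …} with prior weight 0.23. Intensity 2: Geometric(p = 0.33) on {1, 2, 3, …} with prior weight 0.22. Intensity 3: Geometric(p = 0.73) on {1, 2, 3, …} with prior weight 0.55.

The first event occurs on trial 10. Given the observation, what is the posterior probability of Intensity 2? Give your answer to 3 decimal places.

0.231

Posterior ∝ prior × likelihood, so P(k | x) ∝ P(Z=k) f_k(x); normalise over all components.
Evaluate each component's likelihood at the observed value:
  f_1 = 0.19·(1−0.19)^9 = 0.19·0.150095 = 0.028518
  f_2 = 0.33·(1−0.33)^9 = 0.33·0.0272065 = 0.00897816
  f_3 = 0.73·(1−0.73)^9 = 0.73·7.6256e-06 = 5.56669e-06
Prior × likelihood for each component:
  P(Z=1)·f_1 = 0.23 × 0.028518 = 0.00655914
  P(Z=2)·f_2 = 0.22 × 0.00897816 = 0.00197519
  P(Z=3)·f_3 = 0.55 × 5.56669e-06 = 3.06168e-06
Evidence: 0.00655914 + 0.00197519 + 3.06168e-06 = 0.00853739
So the posterior for Intensity 2 is 0.00197519 / 0.00853739 ≈ 0.231.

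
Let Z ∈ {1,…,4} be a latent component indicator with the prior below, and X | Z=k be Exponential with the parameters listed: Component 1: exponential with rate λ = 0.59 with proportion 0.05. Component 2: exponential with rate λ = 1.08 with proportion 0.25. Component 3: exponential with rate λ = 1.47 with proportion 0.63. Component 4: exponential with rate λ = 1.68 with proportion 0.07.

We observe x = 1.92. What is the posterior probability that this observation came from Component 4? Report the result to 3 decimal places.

0.045

Posterior ∝ prior × likelihood, so P(k | x) ∝ π_k f_k(x); normalise over all components.
Evaluate each component's likelihood at the observed value:
  L_1 = 0.59·e^(−0.59·1.92) = 0.59·e^(−1.1328) = 0.190057
  L_2 = 1.08·e^(−1.08·1.92) = 1.08·e^(−2.0736) = 0.135791
  L_3 = 1.47·e^(−1.47·1.92) = 1.47·e^(−2.8224) = 0.0874107
  L_4 = 1.68·e^(−1.68·1.92) = 1.68·e^(−3.2256) = 0.0667497
Multiply by the mixture weights:
  π_1·L_1 = 0.05 × 0.190057 = 0.00950284
  π_2·L_2 = 0.25 × 0.135791 = 0.0339477
  π_3·L_3 = 0.63 × 0.0874107 = 0.0550687
  π_4·L_4 = 0.07 × 0.0667497 = 0.00467248
Evidence: 0.00950284 + 0.0339477 + 0.0550687 + 0.00467248 = 0.103192
P(Component 4 | the observation) = 0.00467248 / 0.103192 ≈ 0.045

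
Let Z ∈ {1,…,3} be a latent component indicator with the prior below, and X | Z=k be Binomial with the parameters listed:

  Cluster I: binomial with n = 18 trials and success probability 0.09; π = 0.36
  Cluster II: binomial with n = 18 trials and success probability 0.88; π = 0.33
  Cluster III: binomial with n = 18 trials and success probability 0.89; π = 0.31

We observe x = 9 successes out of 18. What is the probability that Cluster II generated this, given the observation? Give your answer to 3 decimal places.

By Bayes' theorem, P(k | x) = π_k f_k(x) / Σ_j π_j f_j(x).
Evaluate each component's likelihood at the observed value:
  L_I = C(18,9)·0.09^9·0.91^9 = 48620·3.8742e-10·0.42793 = 8.06065e-06
  L_II = C(18,9)·0.88^9·0.12^9 = 48620·0.316478·5.15978e-09 = 7.93945e-05
  L_III = C(18,9)·0.89^9·0.11^9 = 48620·0.350356·2.35795e-09 = 4.01661e-05
Multiply by the mixture weights:
  π_I·L_I = 0.36 × 8.06065e-06 = 2.90183e-06
  π_II·L_II = 0.33 × 7.93945e-05 = 2.62002e-05
  π_III·L_III = 0.31 × 4.01661e-05 = 1.24515e-05
Evidence: 2.90183e-06 + 2.62002e-05 + 1.24515e-05 = 4.15535e-05
Responsibility of Cluster II: 2.62002e-05 / 4.15535e-05 ≈ 0.631

0.631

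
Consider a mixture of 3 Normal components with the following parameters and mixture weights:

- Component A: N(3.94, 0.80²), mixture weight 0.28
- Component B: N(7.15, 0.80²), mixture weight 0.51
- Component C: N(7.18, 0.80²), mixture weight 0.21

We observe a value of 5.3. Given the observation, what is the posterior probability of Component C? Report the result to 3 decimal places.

The responsibility of component k is π_k f_k(x) divided by Σ_j π_j f_j(x).
Evaluate each component's likelihood at the observed value:
  p_A = 0.117561
  p_B = 0.0344026
  p_C = 0.0315228
Prior × likelihood for each component:
  π_A·p_A = 0.28 × 0.117561 = 0.0329172
  π_B·p_B = 0.51 × 0.0344026 = 0.0175453
  π_C·p_C = 0.21 × 0.0315228 = 0.00661978
Marginal: 0.0329172 + 0.0175453 + 0.00661978 = 0.0570823
So the posterior for Component C is 0.00661978 / 0.0570823 ≈ 0.116.

0.116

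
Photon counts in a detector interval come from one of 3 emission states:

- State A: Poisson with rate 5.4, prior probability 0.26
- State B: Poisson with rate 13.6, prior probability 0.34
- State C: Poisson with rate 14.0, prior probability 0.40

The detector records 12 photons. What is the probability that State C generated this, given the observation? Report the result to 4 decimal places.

0.5171

P(component k | x) = π_k·f_k(x) / marginal(x), where marginal(x) = Σ_j π_j·f_j(x).
Evaluate each component's likelihood at the observed value:
  L_A = e^(−5.4)·5.4^12/12! = 0.00579693
  L_B = e^(−13.6)·13.6^12/12! = 0.103687
  L_C = e^(−14.0)·14.0^12/12! = 0.0984185
Unnormalised posteriors:
  π_A·L_A = 0.26 × 0.00579693 = 0.0015072
  π_B·L_B = 0.34 × 0.103687 = 0.0352536
  π_C·L_C = 0.40 × 0.0984185 = 0.0393674
Sum: 0.0015072 + 0.0352536 + 0.0393674 = 0.0761282
Responsibility of State C: 0.0393674 / 0.0761282 ≈ 0.5171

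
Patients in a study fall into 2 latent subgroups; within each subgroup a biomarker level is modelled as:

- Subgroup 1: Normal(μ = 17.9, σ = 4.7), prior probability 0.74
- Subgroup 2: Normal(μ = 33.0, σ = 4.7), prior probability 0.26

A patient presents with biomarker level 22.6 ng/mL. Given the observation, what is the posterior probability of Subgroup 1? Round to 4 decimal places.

By Bayes' theorem, P(k | x) = π_k f_k(x) / Σ_j π_j f_j(x).
Component likelihoods at x = 22.6 ng/mL:
  p_1 = (1/(4.7·√(2π)))·exp(−(22.6−17.9)²/(2·4.7²)) = 0.084881·exp(-0.50000) = 0.0514831
  p_2 = (1/(4.7·√(2π)))·exp(−(22.6−33.0)²/(2·4.7²)) = 0.084881·exp(-2.44817) = 0.00733816
Prior × likelihood for each component:
  π_1·p_1 = 0.74 × 0.0514831 = 0.0380975
  π_2·p_2 = 0.26 × 0.00733816 = 0.00190792
Sum: 0.0380975 + 0.00190792 = 0.0400054
P(Subgroup 1 | x) = 0.0380975 / 0.0400054 ≈ 0.9523

0.9523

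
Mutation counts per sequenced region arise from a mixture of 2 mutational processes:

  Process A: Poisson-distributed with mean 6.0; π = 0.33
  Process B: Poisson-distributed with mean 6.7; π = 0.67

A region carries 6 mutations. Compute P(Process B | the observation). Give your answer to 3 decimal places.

0.662

Apply Bayes' rule: the posterior for each component is proportional to its prior times its likelihood at x.
Evaluate each component's likelihood at the observed value:
  p_A = e^(−6.0)·6.0^6/6! = 0.160623
  p_B = e^(−6.7)·6.7^6/6! = 0.154648
Prior × likelihood for each component:
  π_A·p_A = 0.33 × 0.160623 = 0.0530056
  π_B·p_B = 0.67 × 0.154648 = 0.103614
Sum: 0.0530056 + 0.103614 = 0.15662
Responsibility of Process B: 0.103614 / 0.15662 ≈ 0.662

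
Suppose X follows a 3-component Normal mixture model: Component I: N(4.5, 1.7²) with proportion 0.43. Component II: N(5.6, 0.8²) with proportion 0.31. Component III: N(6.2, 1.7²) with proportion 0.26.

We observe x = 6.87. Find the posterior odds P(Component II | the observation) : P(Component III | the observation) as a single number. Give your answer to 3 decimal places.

0.777

Since P(k|x) ∝ P(Z=k) f_k(x), the posterior odds are P(Z=i) f_i(x) / (P(Z=j) f_j(x)).
Component likelihoods at x = 6.87:
  L_I = (1/(1.7·√(2π)))·exp(−(6.87−4.5)²/(2·1.7²)) = 0.234672·exp(-0.97178) = 0.0888018
  L_II = (1/(0.8·√(2π)))·exp(−(6.87−5.6)²/(2·0.8²)) = 0.498678·exp(-1.26008) = 0.141441
  L_III = (1/(1.7·√(2π)))·exp(−(6.87−6.2)²/(2·1.7²)) = 0.234672·exp(-0.07766) = 0.217136
Posterior odds = (P(Z=II)·L_II) / (P(Z=III)·L_III) = (0.31·0.141441) / (0.26·0.217136) = 0.0438467 / 0.0564554 ≈ 0.777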